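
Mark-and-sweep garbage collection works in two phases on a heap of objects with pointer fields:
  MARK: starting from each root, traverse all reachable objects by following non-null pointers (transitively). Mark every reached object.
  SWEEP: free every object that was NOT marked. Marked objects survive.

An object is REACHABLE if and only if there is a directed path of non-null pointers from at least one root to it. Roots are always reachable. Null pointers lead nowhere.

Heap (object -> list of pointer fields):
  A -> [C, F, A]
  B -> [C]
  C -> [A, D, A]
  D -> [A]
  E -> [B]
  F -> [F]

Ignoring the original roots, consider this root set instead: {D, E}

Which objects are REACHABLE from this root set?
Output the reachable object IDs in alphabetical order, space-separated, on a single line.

Roots: D E
Mark D: refs=A, marked=D
Mark E: refs=B, marked=D E
Mark A: refs=C F A, marked=A D E
Mark B: refs=C, marked=A B D E
Mark C: refs=A D A, marked=A B C D E
Mark F: refs=F, marked=A B C D E F
Unmarked (collected): (none)

Answer: A B C D E F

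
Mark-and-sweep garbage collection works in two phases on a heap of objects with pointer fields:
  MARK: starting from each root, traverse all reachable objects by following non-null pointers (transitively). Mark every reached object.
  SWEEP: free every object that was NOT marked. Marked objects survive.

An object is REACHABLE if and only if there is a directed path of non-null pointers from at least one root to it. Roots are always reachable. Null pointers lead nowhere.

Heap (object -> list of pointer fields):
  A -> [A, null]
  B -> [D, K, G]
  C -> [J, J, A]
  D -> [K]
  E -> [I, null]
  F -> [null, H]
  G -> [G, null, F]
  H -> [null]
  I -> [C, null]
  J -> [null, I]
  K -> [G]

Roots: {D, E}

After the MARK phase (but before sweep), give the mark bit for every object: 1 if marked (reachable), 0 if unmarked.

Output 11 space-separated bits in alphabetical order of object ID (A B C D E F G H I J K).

Roots: D E
Mark D: refs=K, marked=D
Mark E: refs=I null, marked=D E
Mark K: refs=G, marked=D E K
Mark I: refs=C null, marked=D E I K
Mark G: refs=G null F, marked=D E G I K
Mark C: refs=J J A, marked=C D E G I K
Mark F: refs=null H, marked=C D E F G I K
Mark J: refs=null I, marked=C D E F G I J K
Mark A: refs=A null, marked=A C D E F G I J K
Mark H: refs=null, marked=A C D E F G H I J K
Unmarked (collected): B

Answer: 1 0 1 1 1 1 1 1 1 1 1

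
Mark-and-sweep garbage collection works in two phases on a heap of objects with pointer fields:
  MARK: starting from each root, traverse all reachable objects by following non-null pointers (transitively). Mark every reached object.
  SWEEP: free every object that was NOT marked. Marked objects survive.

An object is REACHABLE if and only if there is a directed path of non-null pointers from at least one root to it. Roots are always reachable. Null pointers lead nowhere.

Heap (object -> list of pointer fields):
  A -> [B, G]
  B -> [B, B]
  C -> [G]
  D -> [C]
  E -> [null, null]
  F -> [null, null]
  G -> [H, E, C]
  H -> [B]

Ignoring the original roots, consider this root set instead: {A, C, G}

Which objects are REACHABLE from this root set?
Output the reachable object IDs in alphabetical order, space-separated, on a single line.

Answer: A B C E G H

Derivation:
Roots: A C G
Mark A: refs=B G, marked=A
Mark C: refs=G, marked=A C
Mark G: refs=H E C, marked=A C G
Mark B: refs=B B, marked=A B C G
Mark H: refs=B, marked=A B C G H
Mark E: refs=null null, marked=A B C E G H
Unmarked (collected): D F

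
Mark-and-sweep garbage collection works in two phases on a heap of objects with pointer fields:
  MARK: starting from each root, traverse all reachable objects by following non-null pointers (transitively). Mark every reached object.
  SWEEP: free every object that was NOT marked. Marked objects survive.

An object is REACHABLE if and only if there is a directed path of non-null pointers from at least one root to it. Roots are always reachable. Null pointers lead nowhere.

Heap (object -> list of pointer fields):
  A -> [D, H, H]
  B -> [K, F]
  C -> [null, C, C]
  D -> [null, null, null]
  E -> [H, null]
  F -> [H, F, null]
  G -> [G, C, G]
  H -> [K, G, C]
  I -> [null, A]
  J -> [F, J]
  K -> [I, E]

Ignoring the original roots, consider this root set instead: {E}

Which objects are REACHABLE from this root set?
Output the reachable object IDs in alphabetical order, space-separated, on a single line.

Answer: A C D E G H I K

Derivation:
Roots: E
Mark E: refs=H null, marked=E
Mark H: refs=K G C, marked=E H
Mark K: refs=I E, marked=E H K
Mark G: refs=G C G, marked=E G H K
Mark C: refs=null C C, marked=C E G H K
Mark I: refs=null A, marked=C E G H I K
Mark A: refs=D H H, marked=A C E G H I K
Mark D: refs=null null null, marked=A C D E G H I K
Unmarked (collected): B F J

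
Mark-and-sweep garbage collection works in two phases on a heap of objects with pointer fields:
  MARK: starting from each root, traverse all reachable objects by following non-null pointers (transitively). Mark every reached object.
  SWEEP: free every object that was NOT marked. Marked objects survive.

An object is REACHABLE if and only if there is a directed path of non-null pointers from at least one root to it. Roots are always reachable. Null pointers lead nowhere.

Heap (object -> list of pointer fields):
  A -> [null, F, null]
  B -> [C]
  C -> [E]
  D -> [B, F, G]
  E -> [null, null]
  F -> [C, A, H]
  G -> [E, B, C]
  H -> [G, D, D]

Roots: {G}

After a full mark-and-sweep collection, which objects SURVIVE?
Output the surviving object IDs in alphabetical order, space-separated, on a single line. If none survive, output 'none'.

Roots: G
Mark G: refs=E B C, marked=G
Mark E: refs=null null, marked=E G
Mark B: refs=C, marked=B E G
Mark C: refs=E, marked=B C E G
Unmarked (collected): A D F H

Answer: B C E G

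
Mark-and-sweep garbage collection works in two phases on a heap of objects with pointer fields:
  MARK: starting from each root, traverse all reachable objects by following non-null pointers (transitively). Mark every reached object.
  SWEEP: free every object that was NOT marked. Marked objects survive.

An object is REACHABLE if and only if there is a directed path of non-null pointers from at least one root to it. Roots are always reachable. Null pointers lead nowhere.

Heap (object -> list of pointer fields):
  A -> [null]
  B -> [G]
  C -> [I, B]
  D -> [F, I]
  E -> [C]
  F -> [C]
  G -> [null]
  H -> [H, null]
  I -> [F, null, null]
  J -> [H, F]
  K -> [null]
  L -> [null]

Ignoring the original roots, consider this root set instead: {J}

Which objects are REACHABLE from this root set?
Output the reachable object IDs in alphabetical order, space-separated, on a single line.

Roots: J
Mark J: refs=H F, marked=J
Mark H: refs=H null, marked=H J
Mark F: refs=C, marked=F H J
Mark C: refs=I B, marked=C F H J
Mark I: refs=F null null, marked=C F H I J
Mark B: refs=G, marked=B C F H I J
Mark G: refs=null, marked=B C F G H I J
Unmarked (collected): A D E K L

Answer: B C F G H I J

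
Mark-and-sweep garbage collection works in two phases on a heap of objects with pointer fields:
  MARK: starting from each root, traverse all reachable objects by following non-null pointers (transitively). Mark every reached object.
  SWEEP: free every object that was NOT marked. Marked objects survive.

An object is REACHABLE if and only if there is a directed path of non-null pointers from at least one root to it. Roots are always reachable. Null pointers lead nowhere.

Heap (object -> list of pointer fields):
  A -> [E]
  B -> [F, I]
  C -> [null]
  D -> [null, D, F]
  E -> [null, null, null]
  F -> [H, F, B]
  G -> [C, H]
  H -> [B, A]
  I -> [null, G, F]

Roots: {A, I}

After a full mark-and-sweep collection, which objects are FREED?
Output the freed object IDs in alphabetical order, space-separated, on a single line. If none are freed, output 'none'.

Answer: D

Derivation:
Roots: A I
Mark A: refs=E, marked=A
Mark I: refs=null G F, marked=A I
Mark E: refs=null null null, marked=A E I
Mark G: refs=C H, marked=A E G I
Mark F: refs=H F B, marked=A E F G I
Mark C: refs=null, marked=A C E F G I
Mark H: refs=B A, marked=A C E F G H I
Mark B: refs=F I, marked=A B C E F G H I
Unmarked (collected): D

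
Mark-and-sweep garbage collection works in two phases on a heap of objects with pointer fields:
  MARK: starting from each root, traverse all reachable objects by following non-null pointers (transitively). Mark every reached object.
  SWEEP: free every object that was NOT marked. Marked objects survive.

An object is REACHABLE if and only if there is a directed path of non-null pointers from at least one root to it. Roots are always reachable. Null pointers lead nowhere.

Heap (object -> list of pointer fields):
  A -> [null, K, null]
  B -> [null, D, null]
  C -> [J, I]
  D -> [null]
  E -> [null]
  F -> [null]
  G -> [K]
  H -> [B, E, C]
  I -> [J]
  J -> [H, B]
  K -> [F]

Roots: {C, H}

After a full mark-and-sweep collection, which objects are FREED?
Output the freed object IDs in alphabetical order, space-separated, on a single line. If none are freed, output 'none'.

Roots: C H
Mark C: refs=J I, marked=C
Mark H: refs=B E C, marked=C H
Mark J: refs=H B, marked=C H J
Mark I: refs=J, marked=C H I J
Mark B: refs=null D null, marked=B C H I J
Mark E: refs=null, marked=B C E H I J
Mark D: refs=null, marked=B C D E H I J
Unmarked (collected): A F G K

Answer: A F G K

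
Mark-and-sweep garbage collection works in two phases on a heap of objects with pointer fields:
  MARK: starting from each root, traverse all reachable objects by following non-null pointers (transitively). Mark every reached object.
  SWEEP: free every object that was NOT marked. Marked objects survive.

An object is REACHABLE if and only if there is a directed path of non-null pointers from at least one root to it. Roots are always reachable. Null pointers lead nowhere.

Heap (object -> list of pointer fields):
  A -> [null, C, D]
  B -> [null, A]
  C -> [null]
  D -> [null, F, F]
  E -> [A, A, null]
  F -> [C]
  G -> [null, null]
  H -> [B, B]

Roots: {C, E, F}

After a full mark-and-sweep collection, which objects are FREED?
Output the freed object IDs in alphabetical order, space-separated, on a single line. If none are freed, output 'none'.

Roots: C E F
Mark C: refs=null, marked=C
Mark E: refs=A A null, marked=C E
Mark F: refs=C, marked=C E F
Mark A: refs=null C D, marked=A C E F
Mark D: refs=null F F, marked=A C D E F
Unmarked (collected): B G H

Answer: B G H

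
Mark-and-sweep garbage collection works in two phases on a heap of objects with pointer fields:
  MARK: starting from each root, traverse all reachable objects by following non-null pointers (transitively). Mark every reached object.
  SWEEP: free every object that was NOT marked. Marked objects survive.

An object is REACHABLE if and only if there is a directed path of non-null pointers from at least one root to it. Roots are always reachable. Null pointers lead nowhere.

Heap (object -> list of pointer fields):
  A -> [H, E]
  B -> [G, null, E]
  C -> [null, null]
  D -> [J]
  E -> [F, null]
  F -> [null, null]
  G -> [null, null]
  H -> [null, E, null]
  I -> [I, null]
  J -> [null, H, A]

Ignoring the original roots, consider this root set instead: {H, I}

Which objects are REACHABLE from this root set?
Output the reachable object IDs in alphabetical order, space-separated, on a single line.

Roots: H I
Mark H: refs=null E null, marked=H
Mark I: refs=I null, marked=H I
Mark E: refs=F null, marked=E H I
Mark F: refs=null null, marked=E F H I
Unmarked (collected): A B C D G J

Answer: E F H I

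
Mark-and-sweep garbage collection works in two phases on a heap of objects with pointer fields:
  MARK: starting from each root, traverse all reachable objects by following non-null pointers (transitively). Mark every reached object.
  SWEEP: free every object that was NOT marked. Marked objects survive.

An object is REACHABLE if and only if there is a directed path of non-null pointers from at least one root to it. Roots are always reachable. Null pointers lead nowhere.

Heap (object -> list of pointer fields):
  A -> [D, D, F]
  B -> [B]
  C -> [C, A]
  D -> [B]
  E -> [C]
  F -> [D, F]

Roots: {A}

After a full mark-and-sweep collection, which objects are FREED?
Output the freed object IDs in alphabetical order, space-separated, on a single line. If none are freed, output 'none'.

Answer: C E

Derivation:
Roots: A
Mark A: refs=D D F, marked=A
Mark D: refs=B, marked=A D
Mark F: refs=D F, marked=A D F
Mark B: refs=B, marked=A B D F
Unmarked (collected): C E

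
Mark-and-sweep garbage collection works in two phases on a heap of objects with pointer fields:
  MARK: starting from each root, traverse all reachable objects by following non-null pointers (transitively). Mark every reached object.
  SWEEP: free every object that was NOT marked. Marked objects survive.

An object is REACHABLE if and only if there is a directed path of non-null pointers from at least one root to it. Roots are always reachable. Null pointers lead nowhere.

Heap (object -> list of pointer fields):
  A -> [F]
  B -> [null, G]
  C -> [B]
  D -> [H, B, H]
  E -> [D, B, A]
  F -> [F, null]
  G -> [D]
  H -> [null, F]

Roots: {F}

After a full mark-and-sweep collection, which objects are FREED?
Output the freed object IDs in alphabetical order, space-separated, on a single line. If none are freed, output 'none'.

Roots: F
Mark F: refs=F null, marked=F
Unmarked (collected): A B C D E G H

Answer: A B C D E G H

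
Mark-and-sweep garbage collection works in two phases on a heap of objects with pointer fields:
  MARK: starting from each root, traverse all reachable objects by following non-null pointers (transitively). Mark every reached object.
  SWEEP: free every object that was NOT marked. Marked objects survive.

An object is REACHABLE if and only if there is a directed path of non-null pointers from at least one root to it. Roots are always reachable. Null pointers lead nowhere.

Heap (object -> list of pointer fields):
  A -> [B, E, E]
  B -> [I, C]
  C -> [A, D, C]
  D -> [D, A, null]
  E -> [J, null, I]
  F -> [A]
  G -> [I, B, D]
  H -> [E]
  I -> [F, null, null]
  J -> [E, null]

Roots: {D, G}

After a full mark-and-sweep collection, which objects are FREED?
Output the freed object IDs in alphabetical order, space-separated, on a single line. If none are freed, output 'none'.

Roots: D G
Mark D: refs=D A null, marked=D
Mark G: refs=I B D, marked=D G
Mark A: refs=B E E, marked=A D G
Mark I: refs=F null null, marked=A D G I
Mark B: refs=I C, marked=A B D G I
Mark E: refs=J null I, marked=A B D E G I
Mark F: refs=A, marked=A B D E F G I
Mark C: refs=A D C, marked=A B C D E F G I
Mark J: refs=E null, marked=A B C D E F G I J
Unmarked (collected): H

Answer: H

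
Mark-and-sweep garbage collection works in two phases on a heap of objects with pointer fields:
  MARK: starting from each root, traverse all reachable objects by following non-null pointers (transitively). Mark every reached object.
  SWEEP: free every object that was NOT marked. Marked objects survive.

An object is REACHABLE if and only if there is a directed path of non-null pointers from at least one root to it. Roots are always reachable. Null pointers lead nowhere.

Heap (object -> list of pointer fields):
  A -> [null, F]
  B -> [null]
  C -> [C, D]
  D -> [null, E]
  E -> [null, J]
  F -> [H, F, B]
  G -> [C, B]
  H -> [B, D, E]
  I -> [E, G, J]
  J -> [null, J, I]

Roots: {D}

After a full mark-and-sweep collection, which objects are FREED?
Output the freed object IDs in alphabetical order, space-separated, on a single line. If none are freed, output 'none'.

Roots: D
Mark D: refs=null E, marked=D
Mark E: refs=null J, marked=D E
Mark J: refs=null J I, marked=D E J
Mark I: refs=E G J, marked=D E I J
Mark G: refs=C B, marked=D E G I J
Mark C: refs=C D, marked=C D E G I J
Mark B: refs=null, marked=B C D E G I J
Unmarked (collected): A F H

Answer: A F H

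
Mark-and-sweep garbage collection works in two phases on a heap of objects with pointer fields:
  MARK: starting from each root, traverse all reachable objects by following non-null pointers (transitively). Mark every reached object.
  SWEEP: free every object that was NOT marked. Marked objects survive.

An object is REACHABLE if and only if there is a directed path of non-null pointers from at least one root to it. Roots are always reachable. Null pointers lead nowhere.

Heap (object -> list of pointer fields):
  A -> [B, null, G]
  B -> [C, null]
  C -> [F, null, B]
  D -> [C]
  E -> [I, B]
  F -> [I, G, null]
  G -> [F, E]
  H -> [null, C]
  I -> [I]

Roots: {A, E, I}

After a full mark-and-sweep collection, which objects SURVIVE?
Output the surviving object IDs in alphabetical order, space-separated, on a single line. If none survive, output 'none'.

Answer: A B C E F G I

Derivation:
Roots: A E I
Mark A: refs=B null G, marked=A
Mark E: refs=I B, marked=A E
Mark I: refs=I, marked=A E I
Mark B: refs=C null, marked=A B E I
Mark G: refs=F E, marked=A B E G I
Mark C: refs=F null B, marked=A B C E G I
Mark F: refs=I G null, marked=A B C E F G I
Unmarked (collected): D H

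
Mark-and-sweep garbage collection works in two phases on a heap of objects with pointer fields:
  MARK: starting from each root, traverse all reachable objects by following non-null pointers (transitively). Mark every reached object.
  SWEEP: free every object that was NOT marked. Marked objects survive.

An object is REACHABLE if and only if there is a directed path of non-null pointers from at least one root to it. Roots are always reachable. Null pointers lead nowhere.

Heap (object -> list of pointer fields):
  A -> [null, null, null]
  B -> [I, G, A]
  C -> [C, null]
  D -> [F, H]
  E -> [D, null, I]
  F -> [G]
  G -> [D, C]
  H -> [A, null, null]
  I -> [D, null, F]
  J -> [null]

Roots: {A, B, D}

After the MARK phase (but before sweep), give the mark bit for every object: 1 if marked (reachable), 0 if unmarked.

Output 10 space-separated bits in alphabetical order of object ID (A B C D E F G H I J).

Answer: 1 1 1 1 0 1 1 1 1 0

Derivation:
Roots: A B D
Mark A: refs=null null null, marked=A
Mark B: refs=I G A, marked=A B
Mark D: refs=F H, marked=A B D
Mark I: refs=D null F, marked=A B D I
Mark G: refs=D C, marked=A B D G I
Mark F: refs=G, marked=A B D F G I
Mark H: refs=A null null, marked=A B D F G H I
Mark C: refs=C null, marked=A B C D F G H I
Unmarked (collected): E J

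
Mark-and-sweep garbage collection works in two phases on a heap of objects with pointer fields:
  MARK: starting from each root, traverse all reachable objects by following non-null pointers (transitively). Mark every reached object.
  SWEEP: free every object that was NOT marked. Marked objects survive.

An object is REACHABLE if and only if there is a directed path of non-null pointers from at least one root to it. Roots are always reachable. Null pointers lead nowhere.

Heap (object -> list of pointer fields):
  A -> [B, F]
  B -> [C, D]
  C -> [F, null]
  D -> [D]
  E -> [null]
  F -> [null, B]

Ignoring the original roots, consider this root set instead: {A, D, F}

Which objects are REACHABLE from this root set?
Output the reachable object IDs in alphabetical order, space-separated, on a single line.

Roots: A D F
Mark A: refs=B F, marked=A
Mark D: refs=D, marked=A D
Mark F: refs=null B, marked=A D F
Mark B: refs=C D, marked=A B D F
Mark C: refs=F null, marked=A B C D F
Unmarked (collected): E

Answer: A B C D F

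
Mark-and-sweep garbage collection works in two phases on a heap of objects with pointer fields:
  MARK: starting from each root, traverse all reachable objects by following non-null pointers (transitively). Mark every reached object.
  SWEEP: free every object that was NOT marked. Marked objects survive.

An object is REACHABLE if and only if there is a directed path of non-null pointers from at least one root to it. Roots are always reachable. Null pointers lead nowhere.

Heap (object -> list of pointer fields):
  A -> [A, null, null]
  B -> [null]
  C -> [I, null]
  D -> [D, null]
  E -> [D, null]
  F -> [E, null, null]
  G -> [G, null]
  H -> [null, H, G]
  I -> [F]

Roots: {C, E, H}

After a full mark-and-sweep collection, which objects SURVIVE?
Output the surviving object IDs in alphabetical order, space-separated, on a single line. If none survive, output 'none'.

Answer: C D E F G H I

Derivation:
Roots: C E H
Mark C: refs=I null, marked=C
Mark E: refs=D null, marked=C E
Mark H: refs=null H G, marked=C E H
Mark I: refs=F, marked=C E H I
Mark D: refs=D null, marked=C D E H I
Mark G: refs=G null, marked=C D E G H I
Mark F: refs=E null null, marked=C D E F G H I
Unmarked (collected): A B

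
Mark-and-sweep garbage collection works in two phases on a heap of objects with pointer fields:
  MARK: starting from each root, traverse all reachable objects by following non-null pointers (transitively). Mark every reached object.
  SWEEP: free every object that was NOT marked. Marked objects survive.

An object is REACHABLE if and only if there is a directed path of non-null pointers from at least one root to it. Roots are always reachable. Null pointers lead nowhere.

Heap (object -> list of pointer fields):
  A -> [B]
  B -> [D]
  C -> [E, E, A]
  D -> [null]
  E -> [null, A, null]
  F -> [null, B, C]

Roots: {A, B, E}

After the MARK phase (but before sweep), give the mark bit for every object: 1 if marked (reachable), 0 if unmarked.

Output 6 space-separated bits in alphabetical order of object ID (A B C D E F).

Answer: 1 1 0 1 1 0

Derivation:
Roots: A B E
Mark A: refs=B, marked=A
Mark B: refs=D, marked=A B
Mark E: refs=null A null, marked=A B E
Mark D: refs=null, marked=A B D E
Unmarked (collected): C F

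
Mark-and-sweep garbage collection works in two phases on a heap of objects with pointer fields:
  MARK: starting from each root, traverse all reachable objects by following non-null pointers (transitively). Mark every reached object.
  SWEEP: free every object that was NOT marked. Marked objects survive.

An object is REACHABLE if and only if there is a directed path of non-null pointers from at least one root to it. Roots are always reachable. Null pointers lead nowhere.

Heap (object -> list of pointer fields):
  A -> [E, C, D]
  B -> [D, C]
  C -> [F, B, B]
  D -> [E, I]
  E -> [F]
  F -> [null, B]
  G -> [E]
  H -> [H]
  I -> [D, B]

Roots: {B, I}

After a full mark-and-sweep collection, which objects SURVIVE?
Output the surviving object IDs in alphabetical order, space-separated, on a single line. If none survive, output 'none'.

Roots: B I
Mark B: refs=D C, marked=B
Mark I: refs=D B, marked=B I
Mark D: refs=E I, marked=B D I
Mark C: refs=F B B, marked=B C D I
Mark E: refs=F, marked=B C D E I
Mark F: refs=null B, marked=B C D E F I
Unmarked (collected): A G H

Answer: B C D E F I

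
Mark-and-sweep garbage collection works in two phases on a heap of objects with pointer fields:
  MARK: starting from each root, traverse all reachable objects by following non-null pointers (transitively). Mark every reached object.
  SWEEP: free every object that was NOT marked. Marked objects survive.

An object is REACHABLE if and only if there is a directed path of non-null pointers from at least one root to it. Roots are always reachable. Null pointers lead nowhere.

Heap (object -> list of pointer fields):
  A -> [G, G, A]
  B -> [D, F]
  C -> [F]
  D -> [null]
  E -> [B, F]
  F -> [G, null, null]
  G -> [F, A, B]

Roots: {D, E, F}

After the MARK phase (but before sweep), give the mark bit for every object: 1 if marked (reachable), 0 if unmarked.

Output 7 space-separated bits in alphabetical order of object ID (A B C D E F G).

Answer: 1 1 0 1 1 1 1

Derivation:
Roots: D E F
Mark D: refs=null, marked=D
Mark E: refs=B F, marked=D E
Mark F: refs=G null null, marked=D E F
Mark B: refs=D F, marked=B D E F
Mark G: refs=F A B, marked=B D E F G
Mark A: refs=G G A, marked=A B D E F G
Unmarked (collected): C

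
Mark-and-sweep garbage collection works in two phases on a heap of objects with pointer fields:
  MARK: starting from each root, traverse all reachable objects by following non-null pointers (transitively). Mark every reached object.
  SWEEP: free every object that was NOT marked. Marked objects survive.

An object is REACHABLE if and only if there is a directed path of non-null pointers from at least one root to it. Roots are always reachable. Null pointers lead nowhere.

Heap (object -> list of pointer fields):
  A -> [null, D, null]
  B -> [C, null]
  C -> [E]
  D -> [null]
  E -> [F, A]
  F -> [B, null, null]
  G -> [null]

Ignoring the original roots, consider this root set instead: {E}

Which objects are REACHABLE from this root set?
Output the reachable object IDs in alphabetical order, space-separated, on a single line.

Answer: A B C D E F

Derivation:
Roots: E
Mark E: refs=F A, marked=E
Mark F: refs=B null null, marked=E F
Mark A: refs=null D null, marked=A E F
Mark B: refs=C null, marked=A B E F
Mark D: refs=null, marked=A B D E F
Mark C: refs=E, marked=A B C D E F
Unmarked (collected): G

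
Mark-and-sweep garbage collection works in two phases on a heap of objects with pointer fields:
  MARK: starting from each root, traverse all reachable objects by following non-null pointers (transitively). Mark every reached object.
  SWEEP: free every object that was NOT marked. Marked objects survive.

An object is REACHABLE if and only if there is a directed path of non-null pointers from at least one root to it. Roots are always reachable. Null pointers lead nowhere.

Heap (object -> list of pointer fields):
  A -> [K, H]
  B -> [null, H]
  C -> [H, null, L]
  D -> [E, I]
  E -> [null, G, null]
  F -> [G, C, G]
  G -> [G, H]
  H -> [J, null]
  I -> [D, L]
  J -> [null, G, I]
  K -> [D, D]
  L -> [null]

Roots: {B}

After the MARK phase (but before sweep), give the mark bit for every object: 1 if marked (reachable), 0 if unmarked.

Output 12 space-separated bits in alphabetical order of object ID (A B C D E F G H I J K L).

Roots: B
Mark B: refs=null H, marked=B
Mark H: refs=J null, marked=B H
Mark J: refs=null G I, marked=B H J
Mark G: refs=G H, marked=B G H J
Mark I: refs=D L, marked=B G H I J
Mark D: refs=E I, marked=B D G H I J
Mark L: refs=null, marked=B D G H I J L
Mark E: refs=null G null, marked=B D E G H I J L
Unmarked (collected): A C F K

Answer: 0 1 0 1 1 0 1 1 1 1 0 1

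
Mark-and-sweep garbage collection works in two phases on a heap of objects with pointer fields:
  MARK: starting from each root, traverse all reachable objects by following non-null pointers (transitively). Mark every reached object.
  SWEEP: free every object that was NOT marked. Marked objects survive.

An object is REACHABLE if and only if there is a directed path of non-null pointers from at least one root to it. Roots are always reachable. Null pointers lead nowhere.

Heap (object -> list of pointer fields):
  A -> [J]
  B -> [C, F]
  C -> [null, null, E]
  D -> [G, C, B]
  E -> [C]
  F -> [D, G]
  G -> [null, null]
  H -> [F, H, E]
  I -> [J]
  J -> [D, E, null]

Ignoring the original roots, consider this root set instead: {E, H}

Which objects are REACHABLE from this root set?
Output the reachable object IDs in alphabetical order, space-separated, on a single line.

Answer: B C D E F G H

Derivation:
Roots: E H
Mark E: refs=C, marked=E
Mark H: refs=F H E, marked=E H
Mark C: refs=null null E, marked=C E H
Mark F: refs=D G, marked=C E F H
Mark D: refs=G C B, marked=C D E F H
Mark G: refs=null null, marked=C D E F G H
Mark B: refs=C F, marked=B C D E F G H
Unmarked (collected): A I J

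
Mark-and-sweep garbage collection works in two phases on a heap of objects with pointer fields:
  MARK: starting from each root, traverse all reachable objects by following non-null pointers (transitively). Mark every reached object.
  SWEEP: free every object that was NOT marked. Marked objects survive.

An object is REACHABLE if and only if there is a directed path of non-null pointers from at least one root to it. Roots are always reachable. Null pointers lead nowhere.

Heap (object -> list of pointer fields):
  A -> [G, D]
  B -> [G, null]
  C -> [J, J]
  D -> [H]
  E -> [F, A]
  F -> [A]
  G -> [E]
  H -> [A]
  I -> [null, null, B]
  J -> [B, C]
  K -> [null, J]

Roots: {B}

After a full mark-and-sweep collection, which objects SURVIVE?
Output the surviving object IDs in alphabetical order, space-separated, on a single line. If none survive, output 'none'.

Roots: B
Mark B: refs=G null, marked=B
Mark G: refs=E, marked=B G
Mark E: refs=F A, marked=B E G
Mark F: refs=A, marked=B E F G
Mark A: refs=G D, marked=A B E F G
Mark D: refs=H, marked=A B D E F G
Mark H: refs=A, marked=A B D E F G H
Unmarked (collected): C I J K

Answer: A B D E F G H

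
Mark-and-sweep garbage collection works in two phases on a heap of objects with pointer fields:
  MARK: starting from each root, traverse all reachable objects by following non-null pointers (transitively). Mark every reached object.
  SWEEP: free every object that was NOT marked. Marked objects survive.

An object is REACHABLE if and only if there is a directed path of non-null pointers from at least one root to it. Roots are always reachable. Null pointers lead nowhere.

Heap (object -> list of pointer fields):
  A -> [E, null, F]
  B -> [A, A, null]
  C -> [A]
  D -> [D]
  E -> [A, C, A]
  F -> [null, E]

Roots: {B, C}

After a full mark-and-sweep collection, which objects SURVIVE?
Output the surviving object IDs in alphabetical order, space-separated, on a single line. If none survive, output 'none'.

Answer: A B C E F

Derivation:
Roots: B C
Mark B: refs=A A null, marked=B
Mark C: refs=A, marked=B C
Mark A: refs=E null F, marked=A B C
Mark E: refs=A C A, marked=A B C E
Mark F: refs=null E, marked=A B C E F
Unmarked (collected): D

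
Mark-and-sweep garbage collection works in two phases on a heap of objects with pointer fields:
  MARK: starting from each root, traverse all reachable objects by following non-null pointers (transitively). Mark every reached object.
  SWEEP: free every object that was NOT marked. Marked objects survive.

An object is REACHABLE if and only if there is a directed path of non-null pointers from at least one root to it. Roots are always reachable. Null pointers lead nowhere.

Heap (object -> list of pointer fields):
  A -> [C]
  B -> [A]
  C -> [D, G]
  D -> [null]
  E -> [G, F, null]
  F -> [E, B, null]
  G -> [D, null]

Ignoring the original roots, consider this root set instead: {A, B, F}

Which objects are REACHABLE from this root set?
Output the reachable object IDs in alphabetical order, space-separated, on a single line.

Answer: A B C D E F G

Derivation:
Roots: A B F
Mark A: refs=C, marked=A
Mark B: refs=A, marked=A B
Mark F: refs=E B null, marked=A B F
Mark C: refs=D G, marked=A B C F
Mark E: refs=G F null, marked=A B C E F
Mark D: refs=null, marked=A B C D E F
Mark G: refs=D null, marked=A B C D E F G
Unmarked (collected): (none)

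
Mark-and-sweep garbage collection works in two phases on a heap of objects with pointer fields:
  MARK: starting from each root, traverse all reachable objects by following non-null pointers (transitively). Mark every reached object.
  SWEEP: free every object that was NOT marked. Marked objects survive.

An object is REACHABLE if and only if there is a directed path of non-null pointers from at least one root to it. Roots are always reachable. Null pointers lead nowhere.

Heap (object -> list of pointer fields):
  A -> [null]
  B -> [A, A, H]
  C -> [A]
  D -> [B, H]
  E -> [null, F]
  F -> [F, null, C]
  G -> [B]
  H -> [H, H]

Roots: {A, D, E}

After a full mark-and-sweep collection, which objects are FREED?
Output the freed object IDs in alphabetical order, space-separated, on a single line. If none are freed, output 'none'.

Roots: A D E
Mark A: refs=null, marked=A
Mark D: refs=B H, marked=A D
Mark E: refs=null F, marked=A D E
Mark B: refs=A A H, marked=A B D E
Mark H: refs=H H, marked=A B D E H
Mark F: refs=F null C, marked=A B D E F H
Mark C: refs=A, marked=A B C D E F H
Unmarked (collected): G

Answer: G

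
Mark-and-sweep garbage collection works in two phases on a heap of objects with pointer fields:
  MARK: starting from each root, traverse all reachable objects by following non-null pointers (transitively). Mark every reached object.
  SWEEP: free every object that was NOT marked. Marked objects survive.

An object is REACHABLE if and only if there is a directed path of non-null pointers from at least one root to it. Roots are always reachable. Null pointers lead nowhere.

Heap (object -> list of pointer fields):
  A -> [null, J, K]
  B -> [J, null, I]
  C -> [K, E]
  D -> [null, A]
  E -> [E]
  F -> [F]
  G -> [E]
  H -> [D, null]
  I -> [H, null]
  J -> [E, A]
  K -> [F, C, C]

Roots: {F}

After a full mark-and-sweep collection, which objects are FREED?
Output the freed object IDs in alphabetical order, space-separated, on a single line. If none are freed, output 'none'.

Answer: A B C D E G H I J K

Derivation:
Roots: F
Mark F: refs=F, marked=F
Unmarked (collected): A B C D E G H I J K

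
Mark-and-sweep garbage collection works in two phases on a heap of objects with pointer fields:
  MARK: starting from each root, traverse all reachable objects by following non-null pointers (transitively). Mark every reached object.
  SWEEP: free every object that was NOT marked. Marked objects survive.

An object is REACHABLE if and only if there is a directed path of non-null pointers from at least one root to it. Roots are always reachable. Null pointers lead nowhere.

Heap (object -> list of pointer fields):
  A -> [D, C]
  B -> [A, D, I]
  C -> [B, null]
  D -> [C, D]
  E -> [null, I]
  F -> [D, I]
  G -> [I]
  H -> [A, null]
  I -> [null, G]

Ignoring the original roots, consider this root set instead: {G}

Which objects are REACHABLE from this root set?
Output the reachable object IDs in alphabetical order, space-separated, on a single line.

Roots: G
Mark G: refs=I, marked=G
Mark I: refs=null G, marked=G I
Unmarked (collected): A B C D E F H

Answer: G I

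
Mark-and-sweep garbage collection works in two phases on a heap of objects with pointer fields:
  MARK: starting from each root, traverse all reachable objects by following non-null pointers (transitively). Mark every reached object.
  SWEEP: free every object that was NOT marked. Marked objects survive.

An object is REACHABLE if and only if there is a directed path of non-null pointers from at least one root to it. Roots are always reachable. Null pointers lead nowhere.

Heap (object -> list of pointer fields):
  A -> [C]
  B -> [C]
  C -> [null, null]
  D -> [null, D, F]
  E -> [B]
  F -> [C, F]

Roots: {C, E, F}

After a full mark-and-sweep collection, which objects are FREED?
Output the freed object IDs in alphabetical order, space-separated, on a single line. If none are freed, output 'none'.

Roots: C E F
Mark C: refs=null null, marked=C
Mark E: refs=B, marked=C E
Mark F: refs=C F, marked=C E F
Mark B: refs=C, marked=B C E F
Unmarked (collected): A D

Answer: A D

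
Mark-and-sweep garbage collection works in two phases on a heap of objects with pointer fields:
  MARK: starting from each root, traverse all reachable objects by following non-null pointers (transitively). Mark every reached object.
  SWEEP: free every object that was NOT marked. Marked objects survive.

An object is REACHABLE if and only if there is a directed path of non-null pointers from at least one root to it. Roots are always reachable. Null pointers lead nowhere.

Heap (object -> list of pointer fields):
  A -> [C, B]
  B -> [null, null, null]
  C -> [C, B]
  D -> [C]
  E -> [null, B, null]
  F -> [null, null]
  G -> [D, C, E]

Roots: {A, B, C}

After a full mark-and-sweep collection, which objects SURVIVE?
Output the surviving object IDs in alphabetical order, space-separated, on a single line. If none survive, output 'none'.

Roots: A B C
Mark A: refs=C B, marked=A
Mark B: refs=null null null, marked=A B
Mark C: refs=C B, marked=A B C
Unmarked (collected): D E F G

Answer: A B C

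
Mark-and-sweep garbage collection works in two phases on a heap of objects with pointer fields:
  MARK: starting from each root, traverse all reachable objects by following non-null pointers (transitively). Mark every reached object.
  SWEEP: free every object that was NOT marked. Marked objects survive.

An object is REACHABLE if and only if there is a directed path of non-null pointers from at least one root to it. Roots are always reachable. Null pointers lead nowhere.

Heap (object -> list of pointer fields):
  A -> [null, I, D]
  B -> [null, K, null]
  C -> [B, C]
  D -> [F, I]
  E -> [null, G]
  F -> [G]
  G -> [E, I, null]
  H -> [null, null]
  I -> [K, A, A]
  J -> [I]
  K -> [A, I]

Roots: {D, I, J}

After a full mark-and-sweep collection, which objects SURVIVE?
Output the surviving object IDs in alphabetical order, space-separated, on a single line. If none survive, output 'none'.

Answer: A D E F G I J K

Derivation:
Roots: D I J
Mark D: refs=F I, marked=D
Mark I: refs=K A A, marked=D I
Mark J: refs=I, marked=D I J
Mark F: refs=G, marked=D F I J
Mark K: refs=A I, marked=D F I J K
Mark A: refs=null I D, marked=A D F I J K
Mark G: refs=E I null, marked=A D F G I J K
Mark E: refs=null G, marked=A D E F G I J K
Unmarked (collected): B C H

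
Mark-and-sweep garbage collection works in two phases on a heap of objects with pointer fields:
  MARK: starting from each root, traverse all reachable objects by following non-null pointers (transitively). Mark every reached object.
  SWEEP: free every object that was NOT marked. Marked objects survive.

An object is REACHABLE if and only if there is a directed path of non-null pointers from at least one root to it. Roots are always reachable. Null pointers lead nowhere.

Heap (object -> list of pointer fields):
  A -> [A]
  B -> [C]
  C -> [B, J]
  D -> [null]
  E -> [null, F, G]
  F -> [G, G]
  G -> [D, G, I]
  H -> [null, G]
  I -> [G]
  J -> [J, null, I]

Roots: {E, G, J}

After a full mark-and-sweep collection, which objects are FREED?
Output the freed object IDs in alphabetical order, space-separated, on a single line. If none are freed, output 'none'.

Roots: E G J
Mark E: refs=null F G, marked=E
Mark G: refs=D G I, marked=E G
Mark J: refs=J null I, marked=E G J
Mark F: refs=G G, marked=E F G J
Mark D: refs=null, marked=D E F G J
Mark I: refs=G, marked=D E F G I J
Unmarked (collected): A B C H

Answer: A B C H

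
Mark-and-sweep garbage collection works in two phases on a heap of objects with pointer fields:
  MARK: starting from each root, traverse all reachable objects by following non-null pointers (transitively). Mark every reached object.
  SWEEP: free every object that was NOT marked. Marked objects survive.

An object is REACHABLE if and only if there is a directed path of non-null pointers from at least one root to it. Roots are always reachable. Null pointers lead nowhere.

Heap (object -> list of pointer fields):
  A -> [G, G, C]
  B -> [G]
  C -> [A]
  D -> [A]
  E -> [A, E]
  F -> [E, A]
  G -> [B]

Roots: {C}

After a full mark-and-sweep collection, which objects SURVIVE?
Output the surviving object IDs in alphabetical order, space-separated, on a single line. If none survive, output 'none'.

Roots: C
Mark C: refs=A, marked=C
Mark A: refs=G G C, marked=A C
Mark G: refs=B, marked=A C G
Mark B: refs=G, marked=A B C G
Unmarked (collected): D E F

Answer: A B C G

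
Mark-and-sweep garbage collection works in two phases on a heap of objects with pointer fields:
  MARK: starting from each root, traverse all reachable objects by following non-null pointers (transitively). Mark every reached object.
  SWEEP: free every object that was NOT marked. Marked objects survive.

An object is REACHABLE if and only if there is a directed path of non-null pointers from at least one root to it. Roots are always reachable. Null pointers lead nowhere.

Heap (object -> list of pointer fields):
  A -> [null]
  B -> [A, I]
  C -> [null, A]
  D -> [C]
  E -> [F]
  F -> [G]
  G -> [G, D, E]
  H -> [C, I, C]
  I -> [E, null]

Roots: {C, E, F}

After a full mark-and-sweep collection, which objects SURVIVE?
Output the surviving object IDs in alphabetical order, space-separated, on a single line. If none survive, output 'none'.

Answer: A C D E F G

Derivation:
Roots: C E F
Mark C: refs=null A, marked=C
Mark E: refs=F, marked=C E
Mark F: refs=G, marked=C E F
Mark A: refs=null, marked=A C E F
Mark G: refs=G D E, marked=A C E F G
Mark D: refs=C, marked=A C D E F G
Unmarked (collected): B H I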